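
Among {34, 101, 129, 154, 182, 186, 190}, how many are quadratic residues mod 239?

4

(34/239) = +1 → QR.
(101/239) = +1 → QR.
(129/239) = -1 → non-residue.
(154/239) = -1 → non-residue.
(182/239) = +1 → QR.
(186/239) = +1 → QR.
(190/239) = -1 → non-residue.
Total quadratic residues among the 7: 4.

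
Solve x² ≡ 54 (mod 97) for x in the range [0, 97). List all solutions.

32, 65

97 ≡ 1 (mod 4), so we find a root by search.
Trying successive values, 32² = 1024 ≡ 54 (mod 97). The other root is 97 − 32 = 65.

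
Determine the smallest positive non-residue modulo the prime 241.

(2/241) = +1, so 2 is a residue.
(3/241) = +1, so 3 is a residue.
(4/241) = +1, so 4 is a residue.
(5/241) = +1, so 5 is a residue.
(6/241) = +1, so 6 is a residue.
(7/241) = −1, so 7 is the smallest positive non-residue mod 241.

7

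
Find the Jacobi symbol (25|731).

1

Reciprocity: 25 ≡ 1 and 731 ≡ 3 (mod 4), so (25/731) = +(731/25).
Reduce top mod 25: now compute (6/25).
Pull out 2: since 25 ≡ 1 (mod 8), (2/25) = +1.
Reciprocity: 3 ≡ 3 and 25 ≡ 1 (mod 4), so (3/25) = +(25/3).
Reduce top mod 3: now compute (1/3).
Reached (1/3) = 1. Collecting the sign flips along the way, the symbol is +1.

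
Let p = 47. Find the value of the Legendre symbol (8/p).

1

Euler's criterion: (8/47) ≡ 8^23 (mod 47).
8^2 ≡ 17 (mod 47)
8^4 ≡ 7 (mod 47)
8^8 ≡ 2 (mod 47)
8^16 ≡ 4 (mod 47)
8^23 = 8^(16+4+2+1) ≡ 1 (mod 47).
Result is 1, so (8/47) = 1.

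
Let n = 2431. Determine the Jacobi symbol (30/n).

-1

Pull out 2: since 2431 ≡ 7 (mod 8), (2/2431) = +1.
Reciprocity: 15 ≡ 3 and 2431 ≡ 3 (mod 4), so (15/2431) = −(2431/15).
Reduce top mod 15: now compute (1/15).
Reached (1/15) = 1. Collecting the sign flips along the way, the symbol is -1.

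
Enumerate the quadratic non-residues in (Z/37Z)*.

Square k = 1,…,18 (k and 37−k give the same square):
1²=1, 2²=4, 3²=9, 4²=16, 5²=25, 6²=36, 7²≡12, 8²≡27, 9²≡7, 10²≡26, 11²≡10, 12²≡33, 13²≡21, 14²≡11, 15²≡3, 16²≡34, 17²≡30, 18²≡28 (mod 37).
The residues are {1, 3, 4, 7, 9, 10, 11, 12, 16, 21, 25, 26, 27, 28, 30, 33, 34, 36}; the non-residues are the remaining 18 nonzero classes.

2, 5, 6, 8, 13, 14, 15, 17, 18, 19, 20, 22, 23, 24, 29, 31, 32, 35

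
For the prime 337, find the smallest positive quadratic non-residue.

(2/337) = +1, so 2 is a residue.
(3/337) = +1, so 3 is a residue.
(4/337) = +1, so 4 is a residue.
(5/337) = −1, so 5 is the smallest positive non-residue mod 337.

5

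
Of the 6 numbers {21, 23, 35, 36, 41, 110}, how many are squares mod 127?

(21/127) = +1 → QR.
(23/127) = -1 → non-residue.
(35/127) = +1 → QR.
(36/127) = +1 → QR.
(41/127) = +1 → QR.
(110/127) = -1 → non-residue.
Total quadratic residues among the 6: 4.

4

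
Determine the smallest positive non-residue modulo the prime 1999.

(2/1999) = +1, so 2 is a residue.
(3/1999) = −1, so 3 is the smallest positive non-residue mod 1999.

3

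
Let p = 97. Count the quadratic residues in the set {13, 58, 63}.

0

(13/97) = -1 → non-residue.
(58/97) = -1 → non-residue.
(63/97) = -1 → non-residue.
Total quadratic residues among the 3: 0.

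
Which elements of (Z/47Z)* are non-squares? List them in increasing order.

5,10,11,13,15,19,20,22,23,26,29,30,31,33,35,38,39,40,41,43,44,45,46

Square k = 1,…,23 (k and 47−k give the same square):
1²=1, 2²=4, 3²=9, 4²=16, 5²=25, 6²=36, 7²≡2, 8²≡17, 9²≡34, 10²≡6, 11²≡27, 12²≡3, 13²≡28, 14²≡8, 15²≡37, 16²≡21, 17²≡7, 18²≡42, 19²≡32, 20²≡24, 21²≡18, 22²≡14, 23²≡12 (mod 47).
The residues are {1, 2, 3, 4, 6, 7, 8, 9, 12, 14, 16, 17, 18, 21, 24, 25, 27, 28, 32, 34, 36, 37, 42}; the non-residues are the remaining 23 nonzero classes.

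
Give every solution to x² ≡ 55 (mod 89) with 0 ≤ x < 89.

89 ≡ 1 (mod 4), so we find a root by search.
Trying successive values, 12² = 144 ≡ 55 (mod 89). The other root is 89 − 12 = 77.

12, 77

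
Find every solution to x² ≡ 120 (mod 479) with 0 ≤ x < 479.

239, 240

Since 479 ≡ 3 (mod 4), a square root of 120 is 120^((479+1)/4) = 120^120 mod 479.
Repeated squaring: 120^2≡30, 120^4≡421, 120^8≡11, 120^16≡121, 120^32≡271, 120^64≡154 (mod 479).
120^120 = 120^(64+32+16+8) ≡ 240 (mod 479).
Check: 240² = 57600 ≡ 120 (mod 479). The two roots are 239 and 240.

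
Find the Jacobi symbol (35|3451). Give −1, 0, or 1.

0

Reciprocity: 35 ≡ 3 and 3451 ≡ 3 (mod 4), so (35/3451) = −(3451/35).
Reduce top mod 35: now compute (21/35).
Reciprocity: 21 ≡ 1 and 35 ≡ 3 (mod 4), so (21/35) = +(35/21).
Reduce top mod 21: now compute (14/21).
Pull out 2: since 21 ≡ 5 (mod 8), (2/21) = -1.
Reciprocity: 7 ≡ 3 and 21 ≡ 1 (mod 4), so (7/21) = +(21/7).
Reduce top mod 7: now compute (0/7).
Top reduces to 0: gcd > 1, so the symbol is 0.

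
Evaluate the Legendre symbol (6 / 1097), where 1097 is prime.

Pull out 2: since 1097 ≡ 1 (mod 8), (2/1097) = +1.
Reciprocity: 3 ≡ 3 and 1097 ≡ 1 (mod 4), so (3/1097) = +(1097/3).
Reduce top mod 3: now compute (2/3).
Pull out 2: since 3 ≡ 3 (mod 8), (2/3) = -1.
Reached (1/3) = 1. Collecting the sign flips along the way, the symbol is -1.

-1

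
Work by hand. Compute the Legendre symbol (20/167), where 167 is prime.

-1

Pull out 2^2: since 167 ≡ 7 (mod 8), (2/167) = +1, so (2/167)^2 = +1.
Reciprocity: 5 ≡ 1 and 167 ≡ 3 (mod 4), so (5/167) = +(167/5).
Reduce top mod 5: now compute (2/5).
Pull out 2: since 5 ≡ 5 (mod 8), (2/5) = -1.
Reached (1/5) = 1. Collecting the sign flips along the way, the symbol is -1.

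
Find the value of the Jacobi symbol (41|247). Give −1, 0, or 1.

1

Reciprocity: 41 ≡ 1 and 247 ≡ 3 (mod 4), so (41/247) = +(247/41).
Reduce top mod 41: now compute (1/41).
Reached (1/41) = 1. Collecting the sign flips along the way, the symbol is +1.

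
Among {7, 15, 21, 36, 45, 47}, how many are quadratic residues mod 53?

(7/53) = +1 → QR.
(15/53) = +1 → QR.
(21/53) = -1 → non-residue.
(36/53) = +1 → QR.
(45/53) = -1 → non-residue.
(47/53) = +1 → QR.
Total quadratic residues among the 6: 4.

4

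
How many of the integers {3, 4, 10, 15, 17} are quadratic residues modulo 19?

2

(3/19) = -1 → non-residue.
(4/19) = +1 → QR.
(10/19) = -1 → non-residue.
(15/19) = -1 → non-residue.
(17/19) = +1 → QR.
Total quadratic residues among the 5: 2.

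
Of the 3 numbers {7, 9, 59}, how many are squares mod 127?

(7/127) = -1 → non-residue.
(9/127) = +1 → QR.
(59/127) = -1 → non-residue.
Total quadratic residues among the 3: 1.

1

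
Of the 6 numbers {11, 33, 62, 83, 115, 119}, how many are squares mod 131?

(11/131) = +1 → QR.
(33/131) = +1 → QR.
(62/131) = +1 → QR.
(83/131) = -1 → non-residue.
(115/131) = -1 → non-residue.
(119/131) = -1 → non-residue.
Total quadratic residues among the 6: 3.

3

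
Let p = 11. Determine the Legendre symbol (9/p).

1

Euler's criterion: (9/11) ≡ 9^5 (mod 11).
9^2 ≡ 4 (mod 11)
9^4 ≡ 5 (mod 11)
9^5 = 9^(4+1) ≡ 1 (mod 11).
Result is 1, so (9/11) = 1.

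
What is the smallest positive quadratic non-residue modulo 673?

(2/673) = +1, so 2 is a residue.
(3/673) = +1, so 3 is a residue.
(4/673) = +1, so 4 is a residue.
(5/673) = −1, so 5 is the smallest positive non-residue mod 673.

5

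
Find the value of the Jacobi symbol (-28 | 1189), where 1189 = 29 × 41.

First reduce: -28 ≡ 1161 (mod 1189).
Reciprocity: 1161 ≡ 1 and 1189 ≡ 1 (mod 4), so (1161/1189) = +(1189/1161).
Reduce top mod 1161: now compute (28/1161).
Pull out 2^2: since 1161 ≡ 1 (mod 8), (2/1161) = +1, so (2/1161)^2 = +1.
Reciprocity: 7 ≡ 3 and 1161 ≡ 1 (mod 4), so (7/1161) = +(1161/7).
Reduce top mod 7: now compute (6/7).
Pull out 2: since 7 ≡ 7 (mod 8), (2/7) = +1.
Reciprocity: 3 ≡ 3 and 7 ≡ 3 (mod 4), so (3/7) = −(7/3).
Reduce top mod 3: now compute (1/3).
Reached (1/3) = 1. Collecting the sign flips along the way, the symbol is -1.

-1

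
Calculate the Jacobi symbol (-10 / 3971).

First reduce: -10 ≡ 3961 (mod 3971).
Reciprocity: 3961 ≡ 1 and 3971 ≡ 3 (mod 4), so (3961/3971) = +(3971/3961).
Reduce top mod 3961: now compute (10/3961).
Pull out 2: since 3961 ≡ 1 (mod 8), (2/3961) = +1.
Reciprocity: 5 ≡ 1 and 3961 ≡ 1 (mod 4), so (5/3961) = +(3961/5).
Reduce top mod 5: now compute (1/5).
Reached (1/5) = 1. Collecting the sign flips along the way, the symbol is +1.

1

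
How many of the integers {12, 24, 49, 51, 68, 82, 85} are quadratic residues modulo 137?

2

(12/137) = -1 → non-residue.
(24/137) = -1 → non-residue.
(49/137) = +1 → QR.
(51/137) = -1 → non-residue.
(68/137) = +1 → QR.
(82/137) = -1 → non-residue.
(85/137) = -1 → non-residue.
Total quadratic residues among the 7: 2.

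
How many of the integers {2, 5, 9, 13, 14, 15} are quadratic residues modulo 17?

(2/17) = +1 → QR.
(5/17) = -1 → non-residue.
(9/17) = +1 → QR.
(13/17) = +1 → QR.
(14/17) = -1 → non-residue.
(15/17) = +1 → QR.
Total quadratic residues among the 6: 4.

4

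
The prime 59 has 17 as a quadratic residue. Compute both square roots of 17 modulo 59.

28, 31

Since 59 ≡ 3 (mod 4), a square root of 17 is 17^((59+1)/4) = 17^15 mod 59.
Repeated squaring: 17^2≡53, 17^4≡36, 17^8≡57 (mod 59).
17^15 = 17^(8+4+2+1) ≡ 28 (mod 59).
Check: 28² = 784 ≡ 17 (mod 59). The two roots are 28 and 31.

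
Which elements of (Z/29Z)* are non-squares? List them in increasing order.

Square k = 1,…,14 (k and 29−k give the same square):
1²=1, 2²=4, 3²=9, 4²=16, 5²=25, 6²≡7, 7²≡20, 8²≡6, 9²≡23, 10²≡13, 11²≡5, 12²≡28, 13²≡24, 14²≡22 (mod 29).
The residues are {1, 4, 5, 6, 7, 9, 13, 16, 20, 22, 23, 24, 25, 28}; the non-residues are the remaining 14 nonzero classes.

2,3,8,10,11,12,14,15,17,18,19,21,26,27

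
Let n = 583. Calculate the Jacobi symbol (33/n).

Reciprocity: 33 ≡ 1 and 583 ≡ 3 (mod 4), so (33/583) = +(583/33).
Reduce top mod 33: now compute (22/33).
Pull out 2: since 33 ≡ 1 (mod 8), (2/33) = +1.
Reciprocity: 11 ≡ 3 and 33 ≡ 1 (mod 4), so (11/33) = +(33/11).
Reduce top mod 11: now compute (0/11).
Top reduces to 0: gcd > 1, so the symbol is 0.

0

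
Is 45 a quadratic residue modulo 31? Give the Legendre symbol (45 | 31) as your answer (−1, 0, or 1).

1

First reduce: 45 ≡ 14 (mod 31).
Pull out 2: since 31 ≡ 7 (mod 8), (2/31) = +1.
Reciprocity: 7 ≡ 3 and 31 ≡ 3 (mod 4), so (7/31) = −(31/7).
Reduce top mod 7: now compute (3/7).
Reciprocity: 3 ≡ 3 and 7 ≡ 3 (mod 4), so (3/7) = −(7/3).
Reduce top mod 3: now compute (1/3).
Reached (1/3) = 1. Collecting the sign flips along the way, the symbol is +1.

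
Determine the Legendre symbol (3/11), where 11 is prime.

1

Reciprocity: 3 ≡ 3 and 11 ≡ 3 (mod 4), so (3/11) = −(11/3).
Reduce top mod 3: now compute (2/3).
Pull out 2: since 3 ≡ 3 (mod 8), (2/3) = -1.
Reached (1/3) = 1. Collecting the sign flips along the way, the symbol is +1.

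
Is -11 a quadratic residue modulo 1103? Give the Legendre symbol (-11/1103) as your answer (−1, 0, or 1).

Euler's criterion: (-11/1103) ≡ 1092^551 (mod 1103).
1092^2 ≡ 121 (mod 1103)
1092^4 ≡ 302 (mod 1103)
1092^8 ≡ 758 (mod 1103)
1092^16 ≡ 1004 (mod 1103)
1092^32 ≡ 977 (mod 1103)
1092^64 ≡ 434 (mod 1103)
1092^128 ≡ 846 (mod 1103)
1092^256 ≡ 972 (mod 1103)
1092^512 ≡ 616 (mod 1103)
1092^551 = 1092^(512+32+4+2+1) ≡ 1 (mod 1103).
Result is 1, so (-11/1103) = 1.

1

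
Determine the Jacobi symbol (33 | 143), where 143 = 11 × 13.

Reciprocity: 33 ≡ 1 and 143 ≡ 3 (mod 4), so (33/143) = +(143/33).
Reduce top mod 33: now compute (11/33).
Reciprocity: 11 ≡ 3 and 33 ≡ 1 (mod 4), so (11/33) = +(33/11).
Reduce top mod 11: now compute (0/11).
Top reduces to 0: gcd > 1, so the symbol is 0.

0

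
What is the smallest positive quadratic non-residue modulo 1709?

(2/1709) = −1, so 2 is the smallest positive non-residue mod 1709.

2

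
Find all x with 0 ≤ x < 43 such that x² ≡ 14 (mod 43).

10, 33

Since 43 ≡ 3 (mod 4), a square root of 14 is 14^((43+1)/4) = 14^11 mod 43.
Repeated squaring: 14^2≡24, 14^4≡17, 14^8≡31 (mod 43).
14^11 = 14^(8+2+1) ≡ 10 (mod 43).
Check: 10² = 100 ≡ 14 (mod 43). The two roots are 10 and 33.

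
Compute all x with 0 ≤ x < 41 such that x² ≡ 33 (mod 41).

41 ≡ 1 (mod 4), so we find a root by search.
Trying successive values, 19² = 361 ≡ 33 (mod 41). The other root is 41 − 19 = 22.

19, 22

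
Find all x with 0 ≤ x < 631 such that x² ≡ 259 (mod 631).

Since 631 ≡ 3 (mod 4), a square root of 259 is 259^((631+1)/4) = 259^158 mod 631.
Repeated squaring: 259^2≡195, 259^4≡165, 259^8≡92, 259^16≡261, 259^32≡604, 259^64≡98, 259^128≡139 (mod 631).
259^158 = 259^(128+16+8+4+2) ≡ 39 (mod 631).
Check: 39² = 1521 ≡ 259 (mod 631). The two roots are 39 and 592.

39, 592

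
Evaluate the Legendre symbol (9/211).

1

Reciprocity: 9 ≡ 1 and 211 ≡ 3 (mod 4), so (9/211) = +(211/9).
Reduce top mod 9: now compute (4/9).
Pull out 2^2: since 9 ≡ 1 (mod 8), (2/9) = +1, so (2/9)^2 = +1.
Reached (1/9) = 1. Collecting the sign flips along the way, the symbol is +1.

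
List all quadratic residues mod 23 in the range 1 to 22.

Square k = 1,…,11 (k and 23−k give the same square):
1²=1, 2²=4, 3²=9, 4²=16, 5²≡2, 6²≡13, 7²≡3, 8²≡18, 9²≡12, 10²≡8, 11²≡6 (mod 23).
So the quadratic residues mod 23 are {1, 2, 3, 4, 6, 8, 9, 12, 13, 16, 18}.

1, 2, 3, 4, 6, 8, 9, 12, 13, 16, 18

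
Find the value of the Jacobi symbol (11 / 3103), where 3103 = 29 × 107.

Reciprocity: 11 ≡ 3 and 3103 ≡ 3 (mod 4), so (11/3103) = −(3103/11).
Reduce top mod 11: now compute (1/11).
Reached (1/11) = 1. Collecting the sign flips along the way, the symbol is -1.

-1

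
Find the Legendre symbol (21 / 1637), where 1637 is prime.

1

Reciprocity: 21 ≡ 1 and 1637 ≡ 1 (mod 4), so (21/1637) = +(1637/21).
Reduce top mod 21: now compute (20/21).
Pull out 2^2: since 21 ≡ 5 (mod 8), (2/21) = -1, so (2/21)^2 = +1.
Reciprocity: 5 ≡ 1 and 21 ≡ 1 (mod 4), so (5/21) = +(21/5).
Reduce top mod 5: now compute (1/5).
Reached (1/5) = 1. Collecting the sign flips along the way, the symbol is +1.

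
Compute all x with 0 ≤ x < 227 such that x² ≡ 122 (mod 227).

Since 227 ≡ 3 (mod 4), a square root of 122 is 122^((227+1)/4) = 122^57 mod 227.
Repeated squaring: 122^2≡129, 122^4≡70, 122^8≡133, 122^16≡210, 122^32≡62 (mod 227).
122^57 = 122^(32+16+8+1) ≡ 203 (mod 227).
Check: 203² = 41209 ≡ 122 (mod 227). The two roots are 24 and 203.

24, 203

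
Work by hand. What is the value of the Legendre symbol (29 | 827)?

-1

Reciprocity: 29 ≡ 1 and 827 ≡ 3 (mod 4), so (29/827) = +(827/29).
Reduce top mod 29: now compute (15/29).
Reciprocity: 15 ≡ 3 and 29 ≡ 1 (mod 4), so (15/29) = +(29/15).
Reduce top mod 15: now compute (14/15).
Pull out 2: since 15 ≡ 7 (mod 8), (2/15) = +1.
Reciprocity: 7 ≡ 3 and 15 ≡ 3 (mod 4), so (7/15) = −(15/7).
Reduce top mod 7: now compute (1/7).
Reached (1/7) = 1. Collecting the sign flips along the way, the symbol is -1.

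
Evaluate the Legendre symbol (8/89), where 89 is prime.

1

Euler's criterion: (8/89) ≡ 8^44 (mod 89).
8^2 ≡ 64 (mod 89)
8^4 ≡ 2 (mod 89)
8^8 ≡ 4 (mod 89)
8^16 ≡ 16 (mod 89)
8^32 ≡ 78 (mod 89)
8^44 = 8^(32+8+4) ≡ 1 (mod 89).
Result is 1, so (8/89) = 1.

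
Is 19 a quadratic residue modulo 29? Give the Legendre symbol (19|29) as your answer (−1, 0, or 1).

Euler's criterion: (19/29) ≡ 19^14 (mod 29).
19^2 ≡ 13 (mod 29)
19^4 ≡ 24 (mod 29)
19^8 ≡ 25 (mod 29)
19^14 = 19^(8+4+2) ≡ 28 (mod 29).
Result is 28 ≡ −1, so (19/29) = −1.

-1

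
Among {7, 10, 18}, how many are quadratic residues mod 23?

(7/23) = -1 → non-residue.
(10/23) = -1 → non-residue.
(18/23) = +1 → QR.
Total quadratic residues among the 3: 1.

1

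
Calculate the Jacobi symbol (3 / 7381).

Reciprocity: 3 ≡ 3 and 7381 ≡ 1 (mod 4), so (3/7381) = +(7381/3).
Reduce top mod 3: now compute (1/3).
Reached (1/3) = 1. Collecting the sign flips along the way, the symbol is +1.

1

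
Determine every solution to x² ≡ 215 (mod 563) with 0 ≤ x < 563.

Since 563 ≡ 3 (mod 4), a square root of 215 is 215^((563+1)/4) = 215^141 mod 563.
Repeated squaring: 215^2≡59, 215^4≡103, 215^8≡475, 215^16≡425, 215^32≡465, 215^64≡33, 215^128≡526 (mod 563).
215^141 = 215^(128+8+4+1) ≡ 147 (mod 563).
Check: 147² = 21609 ≡ 215 (mod 563). The two roots are 147 and 416.

147, 416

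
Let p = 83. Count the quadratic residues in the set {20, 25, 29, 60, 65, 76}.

(20/83) = -1 → non-residue.
(25/83) = +1 → QR.
(29/83) = +1 → QR.
(60/83) = -1 → non-residue.
(65/83) = +1 → QR.
(76/83) = -1 → non-residue.
Total quadratic residues among the 6: 3.

3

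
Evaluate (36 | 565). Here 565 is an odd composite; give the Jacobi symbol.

Pull out 2^2: since 565 ≡ 5 (mod 8), (2/565) = -1, so (2/565)^2 = +1.
Reciprocity: 9 ≡ 1 and 565 ≡ 1 (mod 4), so (9/565) = +(565/9).
Reduce top mod 9: now compute (7/9).
Reciprocity: 7 ≡ 3 and 9 ≡ 1 (mod 4), so (7/9) = +(9/7).
Reduce top mod 7: now compute (2/7).
Pull out 2: since 7 ≡ 7 (mod 8), (2/7) = +1.
Reached (1/7) = 1. Collecting the sign flips along the way, the symbol is +1.

1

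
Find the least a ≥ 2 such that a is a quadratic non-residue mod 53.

(2/53) = −1, so 2 is the smallest positive non-residue mod 53.

2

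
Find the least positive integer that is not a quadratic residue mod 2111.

7

(2/2111) = +1, so 2 is a residue.
(3/2111) = +1, so 3 is a residue.
(4/2111) = +1, so 4 is a residue.
(5/2111) = +1, so 5 is a residue.
(6/2111) = +1, so 6 is a residue.
(7/2111) = −1, so 7 is the smallest positive non-residue mod 2111.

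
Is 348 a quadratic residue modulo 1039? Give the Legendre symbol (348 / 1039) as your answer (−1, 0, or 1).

-1

Pull out 2^2: since 1039 ≡ 7 (mod 8), (2/1039) = +1, so (2/1039)^2 = +1.
Reciprocity: 87 ≡ 3 and 1039 ≡ 3 (mod 4), so (87/1039) = −(1039/87).
Reduce top mod 87: now compute (82/87).
Pull out 2: since 87 ≡ 7 (mod 8), (2/87) = +1.
Reciprocity: 41 ≡ 1 and 87 ≡ 3 (mod 4), so (41/87) = +(87/41).
Reduce top mod 41: now compute (5/41).
Reciprocity: 5 ≡ 1 and 41 ≡ 1 (mod 4), so (5/41) = +(41/5).
Reduce top mod 5: now compute (1/5).
Reached (1/5) = 1. Collecting the sign flips along the way, the symbol is -1.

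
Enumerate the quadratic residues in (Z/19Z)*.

1, 4, 5, 6, 7, 9, 11, 16, 17

Square k = 1,…,9 (k and 19−k give the same square):
1²=1, 2²=4, 3²=9, 4²=16, 5²≡6, 6²≡17, 7²≡11, 8²≡7, 9²≡5 (mod 19).
So the quadratic residues mod 19 are {1, 4, 5, 6, 7, 9, 11, 16, 17}.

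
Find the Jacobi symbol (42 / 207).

0

Pull out 2: since 207 ≡ 7 (mod 8), (2/207) = +1.
Reciprocity: 21 ≡ 1 and 207 ≡ 3 (mod 4), so (21/207) = +(207/21).
Reduce top mod 21: now compute (18/21).
Pull out 2: since 21 ≡ 5 (mod 8), (2/21) = -1.
Reciprocity: 9 ≡ 1 and 21 ≡ 1 (mod 4), so (9/21) = +(21/9).
Reduce top mod 9: now compute (3/9).
Reciprocity: 3 ≡ 3 and 9 ≡ 1 (mod 4), so (3/9) = +(9/3).
Reduce top mod 3: now compute (0/3).
Top reduces to 0: gcd > 1, so the symbol is 0.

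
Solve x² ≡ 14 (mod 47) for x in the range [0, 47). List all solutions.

22, 25

Since 47 ≡ 3 (mod 4), a square root of 14 is 14^((47+1)/4) = 14^12 mod 47.
Repeated squaring: 14^2≡8, 14^4≡17, 14^8≡7 (mod 47).
14^12 = 14^(8+4) ≡ 25 (mod 47).
Check: 25² = 625 ≡ 14 (mod 47). The two roots are 22 and 25.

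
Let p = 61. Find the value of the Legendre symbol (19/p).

Reciprocity: 19 ≡ 3 and 61 ≡ 1 (mod 4), so (19/61) = +(61/19).
Reduce top mod 19: now compute (4/19).
Pull out 2^2: since 19 ≡ 3 (mod 8), (2/19) = -1, so (2/19)^2 = +1.
Reached (1/19) = 1. Collecting the sign flips along the way, the symbol is +1.

1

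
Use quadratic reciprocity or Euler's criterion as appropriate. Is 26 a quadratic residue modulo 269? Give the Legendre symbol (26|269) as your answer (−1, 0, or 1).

Pull out 2: since 269 ≡ 5 (mod 8), (2/269) = -1.
Reciprocity: 13 ≡ 1 and 269 ≡ 1 (mod 4), so (13/269) = +(269/13).
Reduce top mod 13: now compute (9/13).
Reciprocity: 9 ≡ 1 and 13 ≡ 1 (mod 4), so (9/13) = +(13/9).
Reduce top mod 9: now compute (4/9).
Pull out 2^2: since 9 ≡ 1 (mod 8), (2/9) = +1, so (2/9)^2 = +1.
Reached (1/9) = 1. Collecting the sign flips along the way, the symbol is -1.

-1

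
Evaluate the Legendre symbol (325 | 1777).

Reciprocity: 325 ≡ 1 and 1777 ≡ 1 (mod 4), so (325/1777) = +(1777/325).
Reduce top mod 325: now compute (152/325).
Pull out 2^3: since 325 ≡ 5 (mod 8), (2/325) = -1, so (2/325)^3 = -1.
Reciprocity: 19 ≡ 3 and 325 ≡ 1 (mod 4), so (19/325) = +(325/19).
Reduce top mod 19: now compute (2/19).
Pull out 2: since 19 ≡ 3 (mod 8), (2/19) = -1.
Reached (1/19) = 1. Collecting the sign flips along the way, the symbol is +1.

1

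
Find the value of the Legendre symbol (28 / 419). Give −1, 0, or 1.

Euler's criterion: (28/419) ≡ 28^209 (mod 419).
28^2 ≡ 365 (mod 419)
28^4 ≡ 402 (mod 419)
28^8 ≡ 289 (mod 419)
28^16 ≡ 140 (mod 419)
28^32 ≡ 326 (mod 419)
28^64 ≡ 269 (mod 419)
28^128 ≡ 293 (mod 419)
28^209 = 28^(128+64+16+1) ≡ 1 (mod 419).
Result is 1, so (28/419) = 1.

1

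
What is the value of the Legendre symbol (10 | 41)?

1

Euler's criterion: (10/41) ≡ 10^20 (mod 41).
10^2 ≡ 18 (mod 41)
10^4 ≡ 37 (mod 41)
10^8 ≡ 16 (mod 41)
10^16 ≡ 10 (mod 41)
10^20 = 10^(16+4) ≡ 1 (mod 41).
Result is 1, so (10/41) = 1.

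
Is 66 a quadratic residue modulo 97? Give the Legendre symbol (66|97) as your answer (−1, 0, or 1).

Euler's criterion: (66/97) ≡ 66^48 (mod 97).
66^2 ≡ 88 (mod 97)
66^4 ≡ 81 (mod 97)
66^8 ≡ 62 (mod 97)
66^16 ≡ 61 (mod 97)
66^32 ≡ 35 (mod 97)
66^48 = 66^(32+16) ≡ 1 (mod 97).
Result is 1, so (66/97) = 1.

1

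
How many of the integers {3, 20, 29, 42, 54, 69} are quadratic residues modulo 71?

(3/71) = +1 → QR.
(20/71) = +1 → QR.
(29/71) = +1 → QR.
(42/71) = -1 → non-residue.
(54/71) = +1 → QR.
(69/71) = -1 → non-residue.
Total quadratic residues among the 6: 4.

4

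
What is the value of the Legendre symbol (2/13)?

-1

Pull out 2: since 13 ≡ 5 (mod 8), (2/13) = -1.
Reached (1/13) = 1. Collecting the sign flips along the way, the symbol is -1.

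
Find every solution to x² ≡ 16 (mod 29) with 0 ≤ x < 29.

4, 25

29 ≡ 1 (mod 4), so we find a root by search.
Trying successive values, 4² = 16 ≡ 16 (mod 29). The other root is 29 − 4 = 25.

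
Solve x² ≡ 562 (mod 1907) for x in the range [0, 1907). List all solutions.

Since 1907 ≡ 3 (mod 4), a square root of 562 is 562^((1907+1)/4) = 562^477 mod 1907.
Repeated squaring: 562^2≡1189, 562^4≡634, 562^8≡1486, 562^16≡1797, 562^32≡658, 562^64≡75, 562^128≡1811, 562^256≡1588 (mod 1907).
562^477 = 562^(256+128+64+16+8+4+1) ≡ 284 (mod 1907).
Check: 284² = 80656 ≡ 562 (mod 1907). The two roots are 284 and 1623.

284, 1623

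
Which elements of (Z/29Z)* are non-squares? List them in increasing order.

Square k = 1,…,14 (k and 29−k give the same square):
1²=1, 2²=4, 3²=9, 4²=16, 5²=25, 6²≡7, 7²≡20, 8²≡6, 9²≡23, 10²≡13, 11²≡5, 12²≡28, 13²≡24, 14²≡22 (mod 29).
The residues are {1, 4, 5, 6, 7, 9, 13, 16, 20, 22, 23, 24, 25, 28}; the non-residues are the remaining 14 nonzero classes.

2, 3, 8, 10, 11, 12, 14, 15, 17, 18, 19, 21, 26, 27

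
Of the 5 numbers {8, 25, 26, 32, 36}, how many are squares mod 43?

(8/43) = -1 → non-residue.
(25/43) = +1 → QR.
(26/43) = -1 → non-residue.
(32/43) = -1 → non-residue.
(36/43) = +1 → QR.
Total quadratic residues among the 5: 2.

2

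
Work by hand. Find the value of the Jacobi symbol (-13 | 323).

1

First reduce: -13 ≡ 310 (mod 323).
Pull out 2: since 323 ≡ 3 (mod 8), (2/323) = -1.
Reciprocity: 155 ≡ 3 and 323 ≡ 3 (mod 4), so (155/323) = −(323/155).
Reduce top mod 155: now compute (13/155).
Reciprocity: 13 ≡ 1 and 155 ≡ 3 (mod 4), so (13/155) = +(155/13).
Reduce top mod 13: now compute (12/13).
Pull out 2^2: since 13 ≡ 5 (mod 8), (2/13) = -1, so (2/13)^2 = +1.
Reciprocity: 3 ≡ 3 and 13 ≡ 1 (mod 4), so (3/13) = +(13/3).
Reduce top mod 3: now compute (1/3).
Reached (1/3) = 1. Collecting the sign flips along the way, the symbol is +1.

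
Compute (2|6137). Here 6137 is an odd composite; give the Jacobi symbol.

Pull out 2: since 6137 ≡ 1 (mod 8), (2/6137) = +1.
Reached (1/6137) = 1. Collecting the sign flips along the way, the symbol is +1.

1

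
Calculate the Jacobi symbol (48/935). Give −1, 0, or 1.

Pull out 2^4: since 935 ≡ 7 (mod 8), (2/935) = +1, so (2/935)^4 = +1.
Reciprocity: 3 ≡ 3 and 935 ≡ 3 (mod 4), so (3/935) = −(935/3).
Reduce top mod 3: now compute (2/3).
Pull out 2: since 3 ≡ 3 (mod 8), (2/3) = -1.
Reached (1/3) = 1. Collecting the sign flips along the way, the symbol is +1.

1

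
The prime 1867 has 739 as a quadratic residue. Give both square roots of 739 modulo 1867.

917, 950

Since 1867 ≡ 3 (mod 4), a square root of 739 is 739^((1867+1)/4) = 739^467 mod 1867.
Repeated squaring: 739^2≡957, 739^4≡1019, 739^8≡309, 739^16≡264, 739^32≡617, 739^64≡1688, 739^128≡302, 739^256≡1588 (mod 1867).
739^467 = 739^(256+128+64+16+2+1) ≡ 950 (mod 1867).
Check: 950² = 902500 ≡ 739 (mod 1867). The two roots are 917 and 950.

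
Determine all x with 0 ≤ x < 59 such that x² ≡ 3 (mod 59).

11, 48

Since 59 ≡ 3 (mod 4), a square root of 3 is 3^((59+1)/4) = 3^15 mod 59.
Repeated squaring: 3^2≡9, 3^4≡22, 3^8≡12 (mod 59).
3^15 = 3^(8+4+2+1) ≡ 48 (mod 59).
Check: 48² = 2304 ≡ 3 (mod 59). The two roots are 11 and 48.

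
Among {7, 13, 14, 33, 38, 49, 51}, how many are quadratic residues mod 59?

(7/59) = +1 → QR.
(13/59) = -1 → non-residue.
(14/59) = -1 → non-residue.
(33/59) = -1 → non-residue.
(38/59) = -1 → non-residue.
(49/59) = +1 → QR.
(51/59) = +1 → QR.
Total quadratic residues among the 7: 3.

3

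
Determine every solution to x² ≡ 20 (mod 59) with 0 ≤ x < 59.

Since 59 ≡ 3 (mod 4), a square root of 20 is 20^((59+1)/4) = 20^15 mod 59.
Repeated squaring: 20^2≡46, 20^4≡51, 20^8≡5 (mod 59).
20^15 = 20^(8+4+2+1) ≡ 16 (mod 59).
Check: 16² = 256 ≡ 20 (mod 59). The two roots are 16 and 43.

16, 43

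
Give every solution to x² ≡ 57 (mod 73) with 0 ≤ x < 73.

73 ≡ 1 (mod 4), so we find a root by search.
Trying successive values, 35² = 1225 ≡ 57 (mod 73). The other root is 73 − 35 = 38.

35, 38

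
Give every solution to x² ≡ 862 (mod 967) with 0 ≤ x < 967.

120, 847

Since 967 ≡ 3 (mod 4), a square root of 862 is 862^((967+1)/4) = 862^242 mod 967.
Repeated squaring: 862^2≡388, 862^4≡659, 862^8≡98, 862^16≡901, 862^32≡488, 862^64≡262, 862^128≡954 (mod 967).
862^242 = 862^(128+64+32+16+2) ≡ 120 (mod 967).
Check: 120² = 14400 ≡ 862 (mod 967). The two roots are 120 and 847.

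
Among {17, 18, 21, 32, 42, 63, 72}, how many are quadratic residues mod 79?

5

(17/79) = -1 → non-residue.
(18/79) = +1 → QR.
(21/79) = +1 → QR.
(32/79) = +1 → QR.
(42/79) = +1 → QR.
(63/79) = -1 → non-residue.
(72/79) = +1 → QR.
Total quadratic residues among the 7: 5.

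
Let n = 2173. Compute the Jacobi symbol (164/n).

0

Pull out 2^2: since 2173 ≡ 5 (mod 8), (2/2173) = -1, so (2/2173)^2 = +1.
Reciprocity: 41 ≡ 1 and 2173 ≡ 1 (mod 4), so (41/2173) = +(2173/41).
Reduce top mod 41: now compute (0/41).
Top reduces to 0: gcd > 1, so the symbol is 0.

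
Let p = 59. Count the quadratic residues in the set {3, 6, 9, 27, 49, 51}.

(3/59) = +1 → QR.
(6/59) = -1 → non-residue.
(9/59) = +1 → QR.
(27/59) = +1 → QR.
(49/59) = +1 → QR.
(51/59) = +1 → QR.
Total quadratic residues among the 6: 5.

5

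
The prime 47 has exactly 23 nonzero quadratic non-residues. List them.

Square k = 1,…,23 (k and 47−k give the same square):
1²=1, 2²=4, 3²=9, 4²=16, 5²=25, 6²=36, 7²≡2, 8²≡17, 9²≡34, 10²≡6, 11²≡27, 12²≡3, 13²≡28, 14²≡8, 15²≡37, 16²≡21, 17²≡7, 18²≡42, 19²≡32, 20²≡24, 21²≡18, 22²≡14, 23²≡12 (mod 47).
The residues are {1, 2, 3, 4, 6, 7, 8, 9, 12, 14, 16, 17, 18, 21, 24, 25, 27, 28, 32, 34, 36, 37, 42}; the non-residues are the remaining 23 nonzero classes.

5, 10, 11, 13, 15, 19, 20, 22, 23, 26, 29, 30, 31, 33, 35, 38, 39, 40, 41, 43, 44, 45, 46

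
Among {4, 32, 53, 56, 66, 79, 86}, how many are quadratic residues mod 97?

6

(4/97) = +1 → QR.
(32/97) = +1 → QR.
(53/97) = +1 → QR.
(56/97) = -1 → non-residue.
(66/97) = +1 → QR.
(79/97) = +1 → QR.
(86/97) = +1 → QR.
Total quadratic residues among the 7: 6.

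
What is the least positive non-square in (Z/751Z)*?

(2/751) = +1, so 2 is a residue.
(3/751) = −1, so 3 is the smallest positive non-residue mod 751.

3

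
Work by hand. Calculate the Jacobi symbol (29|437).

-1

Reciprocity: 29 ≡ 1 and 437 ≡ 1 (mod 4), so (29/437) = +(437/29).
Reduce top mod 29: now compute (2/29).
Pull out 2: since 29 ≡ 5 (mod 8), (2/29) = -1.
Reached (1/29) = 1. Collecting the sign flips along the way, the symbol is -1.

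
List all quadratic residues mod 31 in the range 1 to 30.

1,2,4,5,7,8,9,10,14,16,18,19,20,25,28

Square k = 1,…,15 (k and 31−k give the same square):
1²=1, 2²=4, 3²=9, 4²=16, 5²=25, 6²≡5, 7²≡18, 8²≡2, 9²≡19, 10²≡7, 11²≡28, 12²≡20, 13²≡14, 14²≡10, 15²≡8 (mod 31).
So the quadratic residues mod 31 are {1, 2, 4, 5, 7, 8, 9, 10, 14, 16, 18, 19, 20, 25, 28}.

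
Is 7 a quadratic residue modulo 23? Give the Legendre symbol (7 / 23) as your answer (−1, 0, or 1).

-1

Euler's criterion: (7/23) ≡ 7^11 (mod 23).
7^2 ≡ 3 (mod 23)
7^4 ≡ 9 (mod 23)
7^8 ≡ 12 (mod 23)
7^11 = 7^(8+2+1) ≡ 22 (mod 23).
Result is 22 ≡ −1, so (7/23) = −1.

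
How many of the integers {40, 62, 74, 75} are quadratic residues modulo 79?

(40/79) = +1 → QR.
(62/79) = +1 → QR.
(74/79) = -1 → non-residue.
(75/79) = -1 → non-residue.
Total quadratic residues among the 4: 2.

2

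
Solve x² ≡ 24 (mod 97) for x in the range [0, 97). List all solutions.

97 ≡ 1 (mod 4), so we find a root by search.
Trying successive values, 11² = 121 ≡ 24 (mod 97). The other root is 97 − 11 = 86.

11, 86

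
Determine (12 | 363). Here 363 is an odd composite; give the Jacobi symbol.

Pull out 2^2: since 363 ≡ 3 (mod 8), (2/363) = -1, so (2/363)^2 = +1.
Reciprocity: 3 ≡ 3 and 363 ≡ 3 (mod 4), so (3/363) = −(363/3).
Reduce top mod 3: now compute (0/3).
Top reduces to 0: gcd > 1, so the symbol is 0.

0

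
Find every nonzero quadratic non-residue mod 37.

Square k = 1,…,18 (k and 37−k give the same square):
1²=1, 2²=4, 3²=9, 4²=16, 5²=25, 6²=36, 7²≡12, 8²≡27, 9²≡7, 10²≡26, 11²≡10, 12²≡33, 13²≡21, 14²≡11, 15²≡3, 16²≡34, 17²≡30, 18²≡28 (mod 37).
The residues are {1, 3, 4, 7, 9, 10, 11, 12, 16, 21, 25, 26, 27, 28, 30, 33, 34, 36}; the non-residues are the remaining 18 nonzero classes.

2, 5, 6, 8, 13, 14, 15, 17, 18, 19, 20, 22, 23, 24, 29, 31, 32, 35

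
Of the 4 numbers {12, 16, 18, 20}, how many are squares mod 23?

3

(12/23) = +1 → QR.
(16/23) = +1 → QR.
(18/23) = +1 → QR.
(20/23) = -1 → non-residue.
Total quadratic residues among the 4: 3.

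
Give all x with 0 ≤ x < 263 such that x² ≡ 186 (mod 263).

Since 263 ≡ 3 (mod 4), a square root of 186 is 186^((263+1)/4) = 186^66 mod 263.
Repeated squaring: 186^2≡143, 186^4≡198, 186^8≡17, 186^16≡26, 186^32≡150, 186^64≡145 (mod 263).
186^66 = 186^(64+2) ≡ 221 (mod 263).
Check: 221² = 48841 ≡ 186 (mod 263). The two roots are 42 and 221.

42, 221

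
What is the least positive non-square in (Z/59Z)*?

(2/59) = −1, so 2 is the smallest positive non-residue mod 59.

2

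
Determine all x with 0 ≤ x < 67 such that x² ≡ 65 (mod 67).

20, 47

Since 67 ≡ 3 (mod 4), a square root of 65 is 65^((67+1)/4) = 65^17 mod 67.
Repeated squaring: 65^2≡4, 65^4≡16, 65^8≡55, 65^16≡10 (mod 67).
65^17 = 65^(16+1) ≡ 47 (mod 67).
Check: 47² = 2209 ≡ 65 (mod 67). The two roots are 20 and 47.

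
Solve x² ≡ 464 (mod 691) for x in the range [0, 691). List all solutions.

157, 534

Since 691 ≡ 3 (mod 4), a square root of 464 is 464^((691+1)/4) = 464^173 mod 691.
Repeated squaring: 464^2≡395, 464^4≡550, 464^8≡533, 464^16≡88, 464^32≡143, 464^64≡410, 464^128≡187 (mod 691).
464^173 = 464^(128+32+8+4+1) ≡ 534 (mod 691).
Check: 534² = 285156 ≡ 464 (mod 691). The two roots are 157 and 534.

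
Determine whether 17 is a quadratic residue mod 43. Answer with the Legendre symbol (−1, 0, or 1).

Euler's criterion: (17/43) ≡ 17^21 (mod 43).
17^2 ≡ 31 (mod 43)
17^4 ≡ 15 (mod 43)
17^8 ≡ 10 (mod 43)
17^16 ≡ 14 (mod 43)
17^21 = 17^(16+4+1) ≡ 1 (mod 43).
Result is 1, so (17/43) = 1.

1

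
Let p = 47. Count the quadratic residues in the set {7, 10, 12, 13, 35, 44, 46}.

2

(7/47) = +1 → QR.
(10/47) = -1 → non-residue.
(12/47) = +1 → QR.
(13/47) = -1 → non-residue.
(35/47) = -1 → non-residue.
(44/47) = -1 → non-residue.
(46/47) = -1 → non-residue.
Total quadratic residues among the 7: 2.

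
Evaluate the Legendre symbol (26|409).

Euler's criterion: (26/409) ≡ 26^204 (mod 409).
26^2 ≡ 267 (mod 409)
26^4 ≡ 123 (mod 409)
26^8 ≡ 405 (mod 409)
26^16 ≡ 16 (mod 409)
26^32 ≡ 256 (mod 409)
26^64 ≡ 96 (mod 409)
26^128 ≡ 218 (mod 409)
26^204 = 26^(128+64+8+4) ≡ 408 (mod 409).
Result is 408 ≡ −1, so (26/409) = −1.

-1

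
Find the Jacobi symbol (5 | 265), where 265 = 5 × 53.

0

Reciprocity: 5 ≡ 1 and 265 ≡ 1 (mod 4), so (5/265) = +(265/5).
Reduce top mod 5: now compute (0/5).
Top reduces to 0: gcd > 1, so the symbol is 0.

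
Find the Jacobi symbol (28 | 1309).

0

Pull out 2^2: since 1309 ≡ 5 (mod 8), (2/1309) = -1, so (2/1309)^2 = +1.
Reciprocity: 7 ≡ 3 and 1309 ≡ 1 (mod 4), so (7/1309) = +(1309/7).
Reduce top mod 7: now compute (0/7).
Top reduces to 0: gcd > 1, so the symbol is 0.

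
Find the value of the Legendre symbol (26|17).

1

Euler's criterion: (26/17) ≡ 9^8 (mod 17).
9^2 ≡ 13 (mod 17)
9^4 ≡ 16 (mod 17)
9^8 ≡ 1 (mod 17)
9^8 = 9^(8) ≡ 1 (mod 17).
Result is 1, so (26/17) = 1.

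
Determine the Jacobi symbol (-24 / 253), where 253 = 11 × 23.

-1

First reduce: -24 ≡ 229 (mod 253).
Reciprocity: 229 ≡ 1 and 253 ≡ 1 (mod 4), so (229/253) = +(253/229).
Reduce top mod 229: now compute (24/229).
Pull out 2^3: since 229 ≡ 5 (mod 8), (2/229) = -1, so (2/229)^3 = -1.
Reciprocity: 3 ≡ 3 and 229 ≡ 1 (mod 4), so (3/229) = +(229/3).
Reduce top mod 3: now compute (1/3).
Reached (1/3) = 1. Collecting the sign flips along the way, the symbol is -1.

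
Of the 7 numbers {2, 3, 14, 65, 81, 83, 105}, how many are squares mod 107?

5

(2/107) = -1 → non-residue.
(3/107) = +1 → QR.
(14/107) = +1 → QR.
(65/107) = -1 → non-residue.
(81/107) = +1 → QR.
(83/107) = +1 → QR.
(105/107) = +1 → QR.
Total quadratic residues among the 7: 5.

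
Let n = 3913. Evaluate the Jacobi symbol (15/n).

-1

Reciprocity: 15 ≡ 3 and 3913 ≡ 1 (mod 4), so (15/3913) = +(3913/15).
Reduce top mod 15: now compute (13/15).
Reciprocity: 13 ≡ 1 and 15 ≡ 3 (mod 4), so (13/15) = +(15/13).
Reduce top mod 13: now compute (2/13).
Pull out 2: since 13 ≡ 5 (mod 8), (2/13) = -1.
Reached (1/13) = 1. Collecting the sign flips along the way, the symbol is -1.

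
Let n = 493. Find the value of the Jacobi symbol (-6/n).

-1

First reduce: -6 ≡ 487 (mod 493).
Reciprocity: 487 ≡ 3 and 493 ≡ 1 (mod 4), so (487/493) = +(493/487).
Reduce top mod 487: now compute (6/487).
Pull out 2: since 487 ≡ 7 (mod 8), (2/487) = +1.
Reciprocity: 3 ≡ 3 and 487 ≡ 3 (mod 4), so (3/487) = −(487/3).
Reduce top mod 3: now compute (1/3).
Reached (1/3) = 1. Collecting the sign flips along the way, the symbol is -1.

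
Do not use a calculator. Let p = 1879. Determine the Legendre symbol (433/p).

Reciprocity: 433 ≡ 1 and 1879 ≡ 3 (mod 4), so (433/1879) = +(1879/433).
Reduce top mod 433: now compute (147/433).
Reciprocity: 147 ≡ 3 and 433 ≡ 1 (mod 4), so (147/433) = +(433/147).
Reduce top mod 147: now compute (139/147).
Reciprocity: 139 ≡ 3 and 147 ≡ 3 (mod 4), so (139/147) = −(147/139).
Reduce top mod 139: now compute (8/139).
Pull out 2^3: since 139 ≡ 3 (mod 8), (2/139) = -1, so (2/139)^3 = -1.
Reached (1/139) = 1. Collecting the sign flips along the way, the symbol is +1.

1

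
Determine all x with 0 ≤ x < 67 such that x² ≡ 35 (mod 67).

Since 67 ≡ 3 (mod 4), a square root of 35 is 35^((67+1)/4) = 35^17 mod 67.
Repeated squaring: 35^2≡19, 35^4≡26, 35^8≡6, 35^16≡36 (mod 67).
35^17 = 35^(16+1) ≡ 54 (mod 67).
Check: 54² = 2916 ≡ 35 (mod 67). The two roots are 13 and 54.

13, 54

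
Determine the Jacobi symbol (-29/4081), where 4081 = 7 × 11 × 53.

First reduce: -29 ≡ 4052 (mod 4081).
Pull out 2^2: since 4081 ≡ 1 (mod 8), (2/4081) = +1, so (2/4081)^2 = +1.
Reciprocity: 1013 ≡ 1 and 4081 ≡ 1 (mod 4), so (1013/4081) = +(4081/1013).
Reduce top mod 1013: now compute (29/1013).
Reciprocity: 29 ≡ 1 and 1013 ≡ 1 (mod 4), so (29/1013) = +(1013/29).
Reduce top mod 29: now compute (27/29).
Reciprocity: 27 ≡ 3 and 29 ≡ 1 (mod 4), so (27/29) = +(29/27).
Reduce top mod 27: now compute (2/27).
Pull out 2: since 27 ≡ 3 (mod 8), (2/27) = -1.
Reached (1/27) = 1. Collecting the sign flips along the way, the symbol is -1.

-1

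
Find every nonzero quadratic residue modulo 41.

1 2 4 5 8 9 10 16 18 20 21 23 25 31 32 33 36 37 39 40

Square k = 1,…,20 (k and 41−k give the same square):
1²=1, 2²=4, 3²=9, 4²=16, 5²=25, 6²=36, 7²≡8, 8²≡23, 9²≡40, 10²≡18, 11²≡39, 12²≡21, 13²≡5, 14²≡32, 15²≡20, 16²≡10, 17²≡2, 18²≡37, 19²≡33, 20²≡31 (mod 41).
So the quadratic residues mod 41 are {1, 2, 4, 5, 8, 9, 10, 16, 18, 20, 21, 23, 25, 31, 32, 33, 36, 37, 39, 40}.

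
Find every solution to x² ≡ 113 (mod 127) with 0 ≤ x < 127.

42, 85

Since 127 ≡ 3 (mod 4), a square root of 113 is 113^((127+1)/4) = 113^32 mod 127.
Repeated squaring: 113^2≡69, 113^4≡62, 113^8≡34, 113^16≡13, 113^32≡42 (mod 127).
113^32 = 113^(32) ≡ 42 (mod 127).
Check: 42² = 1764 ≡ 113 (mod 127). The two roots are 42 and 85.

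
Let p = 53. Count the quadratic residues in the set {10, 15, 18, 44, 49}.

(10/53) = +1 → QR.
(15/53) = +1 → QR.
(18/53) = -1 → non-residue.
(44/53) = +1 → QR.
(49/53) = +1 → QR.
Total quadratic residues among the 5: 4.

4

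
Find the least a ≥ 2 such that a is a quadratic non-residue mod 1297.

(2/1297) = +1, so 2 is a residue.
(3/1297) = +1, so 3 is a residue.
(4/1297) = +1, so 4 is a residue.
(5/1297) = −1, so 5 is the smallest positive non-residue mod 1297.

5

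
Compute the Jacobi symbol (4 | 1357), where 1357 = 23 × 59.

Pull out 2^2: since 1357 ≡ 5 (mod 8), (2/1357) = -1, so (2/1357)^2 = +1.
Reached (1/1357) = 1. Collecting the sign flips along the way, the symbol is +1.

1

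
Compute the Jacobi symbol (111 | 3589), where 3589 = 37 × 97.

Reciprocity: 111 ≡ 3 and 3589 ≡ 1 (mod 4), so (111/3589) = +(3589/111).
Reduce top mod 111: now compute (37/111).
Reciprocity: 37 ≡ 1 and 111 ≡ 3 (mod 4), so (37/111) = +(111/37).
Reduce top mod 37: now compute (0/37).
Top reduces to 0: gcd > 1, so the symbol is 0.

0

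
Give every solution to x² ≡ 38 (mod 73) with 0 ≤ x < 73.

29, 44

73 ≡ 1 (mod 4), so we find a root by search.
Trying successive values, 29² = 841 ≡ 38 (mod 73). The other root is 73 − 29 = 44.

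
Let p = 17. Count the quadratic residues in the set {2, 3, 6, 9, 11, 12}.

2

(2/17) = +1 → QR.
(3/17) = -1 → non-residue.
(6/17) = -1 → non-residue.
(9/17) = +1 → QR.
(11/17) = -1 → non-residue.
(12/17) = -1 → non-residue.
Total quadratic residues among the 6: 2.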